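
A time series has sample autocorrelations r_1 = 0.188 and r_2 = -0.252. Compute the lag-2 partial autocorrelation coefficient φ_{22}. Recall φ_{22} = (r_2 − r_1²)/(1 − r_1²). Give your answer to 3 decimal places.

-0.298

φ_{22} = (r_2 − r_1²) / (1 − r_1²)
r_1² = (0.188)² = 0.035344
Numerator = -0.252 − 0.0353 = -0.2873; denominator = 1 − 0.0353 = 0.9647
φ_{22} = -0.2873 / 0.9647 = -0.298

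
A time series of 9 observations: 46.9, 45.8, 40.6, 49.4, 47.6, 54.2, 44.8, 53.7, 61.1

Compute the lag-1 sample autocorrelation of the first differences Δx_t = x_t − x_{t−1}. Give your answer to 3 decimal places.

First differences Δx: -1.1, -5.2, 8.8, -1.8, 6.6, -9.4, 8.9, 7.4
Mean of differences = 1.7750
Numerator Σ(Δx_t−Δx̄)(Δx_{t+1}−Δx̄) = -164.7731
Denominator Σ(Δx_t−Δx̄)² = 349.6150
r_1(Δx) = -164.7731 / 349.6150 = -0.471

-0.471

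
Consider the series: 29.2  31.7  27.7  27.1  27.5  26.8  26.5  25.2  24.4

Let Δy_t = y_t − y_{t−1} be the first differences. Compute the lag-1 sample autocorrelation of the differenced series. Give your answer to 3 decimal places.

First differences Δy: 2.5, -4.0, -0.6, 0.4, -0.7, -0.3, -1.3, -0.8
Mean of differences = -0.6000
Numerator Σ(Δy_t−Δȳ)(Δy_{t+1}−Δȳ) = -10.7400
Denominator Σ(Δy_t−Δȳ)² = 22.8000
r_1(Δy) = -10.7400 / 22.8000 = -0.471

-0.471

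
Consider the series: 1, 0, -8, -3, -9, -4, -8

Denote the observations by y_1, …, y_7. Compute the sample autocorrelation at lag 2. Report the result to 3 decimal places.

0.207

Mean ȳ = (1 + 0 − 8 − 3 − 9 − 4 − 8)/7 = -4.4286
Deviations from mean: 5.4286, 4.4286, -3.5714, 1.4286, -4.5714, 0.4286, -3.5714
Numerator Σ_{t=1}^{5}(y_t−ȳ)(y_{t+2}−ȳ) = 20.2041
Denominator Σ(y_t−ȳ)² = 97.7143
r_2 = 20.2041 / 97.7143 = 0.207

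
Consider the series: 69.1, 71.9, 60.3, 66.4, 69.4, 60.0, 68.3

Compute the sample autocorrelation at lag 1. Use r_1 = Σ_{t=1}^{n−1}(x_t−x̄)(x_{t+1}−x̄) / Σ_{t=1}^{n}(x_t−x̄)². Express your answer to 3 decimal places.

-0.388

Mean x̄ = (69.1 + 71.9 + 60.3 + 66.4 + 69.4 + 60.0 + 68.3)/7 = 66.4857
Deviations from mean: 2.6143, 5.4143, -6.1857, -0.0857, 2.9143, -6.4857, 1.8143
Σ(x_t−x̄)(x_{t+1}−x̄) = (14.1545) + (-33.4912) + (0.5302) + (-0.2498) + (-18.9012) + (-11.7669) = -49.7245
Denominator Σ(x_t−x̄)² = 128.2686
r_1 = -49.7245 / 128.2686 = -0.388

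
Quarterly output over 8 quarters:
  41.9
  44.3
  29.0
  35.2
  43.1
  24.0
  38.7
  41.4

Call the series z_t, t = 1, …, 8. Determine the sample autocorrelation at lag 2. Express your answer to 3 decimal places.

Mean z̄ = (41.9 + 44.3 + 29.0 + 35.2 + 43.1 + 24.0 + 38.7 + 41.4)/8 = 37.2000
Deviations from mean: 4.7000, 7.1000, -8.2000, -2.0000, 5.9000, -13.2000, 1.5000, 4.2000
Numerator Σ_{t=1}^{6}(z_t−z̄)(z_{t+2}−z̄) = -121.3100
Denominator Σ(z_t−z̄)² = 372.6800
r_2 = -121.3100 / 372.6800 = -0.326

-0.326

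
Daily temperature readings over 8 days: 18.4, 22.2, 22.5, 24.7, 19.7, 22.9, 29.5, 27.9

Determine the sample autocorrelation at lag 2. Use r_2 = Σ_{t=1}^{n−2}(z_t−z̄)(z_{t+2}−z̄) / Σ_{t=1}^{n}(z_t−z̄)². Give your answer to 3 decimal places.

-0.189

Mean z̄ = (18.4 + 22.2 + 22.5 + 24.7 + 19.7 + 22.9 + 29.5 + 27.9)/8 = 23.4750
Deviations from mean: -5.0750, -1.2750, -0.9750, 1.2250, -3.7750, -0.5750, 6.0250, 4.4250
Σ(z_t−z̄)(z_{t+2}−z̄) = (4.9481) + (-1.5619) + (3.6806) + (-0.7044) + (-22.7444) + (-2.5444) = -18.9263
Denominator Σ(z_t−z̄)² = 100.2950
r_2 = -18.9263 / 100.2950 = -0.189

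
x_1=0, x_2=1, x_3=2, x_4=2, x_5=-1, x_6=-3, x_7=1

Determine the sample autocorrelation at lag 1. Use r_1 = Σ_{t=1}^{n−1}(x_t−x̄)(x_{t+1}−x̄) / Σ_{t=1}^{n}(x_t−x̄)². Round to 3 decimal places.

Mean x̄ = (0 + 1 + 2 + 2 − 1 − 3 + 1)/7 = 0.2857
Numerator Σ_{t=1}^{6}(x_t−x̄)(x_{t+1}−x̄) = 3.6327
Denominator Σ(x_t−x̄)² = 19.4286
r_1 = 3.6327 / 19.4286 = 0.187

0.187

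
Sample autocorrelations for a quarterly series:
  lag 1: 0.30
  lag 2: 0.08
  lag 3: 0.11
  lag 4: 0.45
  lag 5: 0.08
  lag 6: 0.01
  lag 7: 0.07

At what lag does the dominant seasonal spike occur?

4

The largest autocorrelation is r_4 = 0.45; the remaining lags stay at or below 0.30. The elevated value at lag 1 (0.30), dropping to 0.08 at lag 2, reflects decaying short-term dependence rather than seasonality.
The dominant spike at lag 4 indicates a seasonal period of 4.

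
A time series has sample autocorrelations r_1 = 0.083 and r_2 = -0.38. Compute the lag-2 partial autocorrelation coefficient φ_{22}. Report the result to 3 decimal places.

φ_{22} = (r_2 − r_1²) / (1 − r_1²)
r_1² = (0.083)² = 0.006889
Numerator = -0.38 − 0.0069 = -0.3869; denominator = 1 − 0.0069 = 0.9931
φ_{22} = -0.3869 / 0.9931 = -0.390

-0.390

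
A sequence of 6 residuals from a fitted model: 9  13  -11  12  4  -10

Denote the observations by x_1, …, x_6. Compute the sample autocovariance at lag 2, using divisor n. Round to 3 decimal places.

Mean x̄ = (9 + 13 − 11 + 12 + 4 − 10)/6 = 2.8333
Σ_{t=1}^{4}(x_t−x̄)(x_{t+2}−x̄) = -125.8889
γ_2 = -125.8889 / 6 = -20.981

-20.981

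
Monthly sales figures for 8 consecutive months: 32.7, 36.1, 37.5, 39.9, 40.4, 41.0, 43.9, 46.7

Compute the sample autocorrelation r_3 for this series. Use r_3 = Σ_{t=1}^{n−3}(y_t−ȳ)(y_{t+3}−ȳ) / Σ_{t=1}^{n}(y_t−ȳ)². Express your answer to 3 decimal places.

-0.008

Mean ȳ = (32.7 + 36.1 + 37.5 + 39.9 + 40.4 + 41.0 + 43.9 + 46.7)/8 = 39.7750
Deviations from mean: -7.0750, -3.6750, -2.2750, 0.1250, 0.6250, 1.2250, 4.1250, 6.9250
Numerator Σ_{t=1}^{5}(y_t−ȳ)(y_{t+3}−ȳ) = -1.1244
Denominator Σ(y_t−ȳ)² = 135.6150
r_3 = -1.1244 / 135.6150 = -0.008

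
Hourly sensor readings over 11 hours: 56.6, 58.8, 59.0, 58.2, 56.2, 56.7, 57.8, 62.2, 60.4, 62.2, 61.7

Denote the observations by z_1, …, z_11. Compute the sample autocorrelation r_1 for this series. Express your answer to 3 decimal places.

Mean z̄ = (56.6 + 58.8 + 59.0 + 58.2 + 56.2 + 56.7 + 57.8 + 62.2 + 60.4 + 62.2 + 61.7)/11 = 59.0727
Numerator Σ_{t=1}^{10}(z_t−z̄)(z_{t+1}−z̄) = 25.6383
Denominator Σ(z_t−z̄)² = 50.6818
r_1 = 25.6383 / 50.6818 = 0.506

0.506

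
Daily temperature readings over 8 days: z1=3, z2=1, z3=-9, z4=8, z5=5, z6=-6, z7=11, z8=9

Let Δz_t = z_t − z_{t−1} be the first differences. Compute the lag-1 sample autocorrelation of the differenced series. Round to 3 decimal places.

-0.491

First differences Δz: -2, -10, 17, -3, -11, 17, -2
Mean of differences = 0.8571
Numerator Σ(Δz_t−Δz̄)(Δz_{t+1}−Δz̄) = -398.3061
Denominator Σ(Δz_t−Δz̄)² = 810.8571
r_1(Δz) = -398.3061 / 810.8571 = -0.491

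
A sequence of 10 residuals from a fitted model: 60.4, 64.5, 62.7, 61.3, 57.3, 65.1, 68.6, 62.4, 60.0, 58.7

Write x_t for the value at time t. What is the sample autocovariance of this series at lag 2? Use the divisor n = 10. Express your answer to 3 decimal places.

Mean x̄ = (60.4 + 64.5 + 62.7 + 61.3 + 57.3 + 65.1 + 68.6 + 62.4 + 60.0 + 58.7)/10 = 62.1000
Σ_{t=1}^{8}(x_t−x̄)(x_{t+2}−x̄) = -53.1900
γ_2 = -53.1900 / 10 = -5.319

-5.319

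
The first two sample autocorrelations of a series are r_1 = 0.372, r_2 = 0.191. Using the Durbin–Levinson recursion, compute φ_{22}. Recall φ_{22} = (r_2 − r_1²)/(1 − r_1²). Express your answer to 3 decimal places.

0.061

φ_{22} = (r_2 − r_1²) / (1 − r_1²)
r_1² = (0.372)² = 0.138384
Numerator = 0.191 − 0.1384 = 0.0526; denominator = 1 − 0.1384 = 0.8616
φ_{22} = 0.0526 / 0.8616 = 0.061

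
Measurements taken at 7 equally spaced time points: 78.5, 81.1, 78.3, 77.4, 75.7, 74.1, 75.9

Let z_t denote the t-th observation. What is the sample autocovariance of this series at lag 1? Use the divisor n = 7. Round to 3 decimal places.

2.557

Mean z̄ = (78.5 + 81.1 + 78.3 + 77.4 + 75.7 + 74.1 + 75.9)/7 = 77.2857
Deviations: 1.2143, 3.8143, 1.0143, 0.1143, -1.5857, -3.1857, -1.3857
Σ_{t=1}^{6}(z_t−z̄)(z_{t+1}−z̄) = 17.9012
γ_1 = 17.9012 / 7 = 2.557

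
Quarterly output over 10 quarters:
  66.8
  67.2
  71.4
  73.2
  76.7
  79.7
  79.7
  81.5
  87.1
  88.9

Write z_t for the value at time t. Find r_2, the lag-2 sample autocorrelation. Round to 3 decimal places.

0.339

Mean z̄ = (66.8 + 67.2 + 71.4 + 73.2 + 76.7 + 79.7 + 79.7 + 81.5 + 87.1 + 88.9)/10 = 77.2200
Numerator Σ_{t=1}^{8}(z_t−z̄)(z_{t+2}−z̄) = 177.7992
Denominator Σ(z_t−z̄)² = 523.9360
r_2 = 177.7992 / 523.9360 = 0.339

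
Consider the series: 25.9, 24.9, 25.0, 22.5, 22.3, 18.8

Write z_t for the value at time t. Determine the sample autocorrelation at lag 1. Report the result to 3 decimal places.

0.320

Mean z̄ = (25.9 + 24.9 + 25.0 + 22.5 + 22.3 + 18.8)/6 = 23.2333
Deviations from mean: 2.6667, 1.6667, 1.7667, -0.7333, -0.9333, -4.4333
Numerator Σ_{t=1}^{5}(z_t−z̄)(z_{t+1}−z̄) = 10.9156
Denominator Σ(z_t−z̄)² = 34.0733
r_1 = 10.9156 / 34.0733 = 0.320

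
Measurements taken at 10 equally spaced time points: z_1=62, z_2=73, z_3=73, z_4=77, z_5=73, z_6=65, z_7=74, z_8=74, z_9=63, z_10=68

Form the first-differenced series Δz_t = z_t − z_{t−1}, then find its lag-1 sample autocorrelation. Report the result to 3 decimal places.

-0.238

First differences Δz: 11, 0, 4, -4, -8, 9, 0, -11, 5
Mean of differences = 0.6667
Numerator Σ(Δz_t−Δz̄)(Δz_{t+1}−Δz̄) = -104.7778
Denominator Σ(Δz_t−Δz̄)² = 440.0000
r_1(Δz) = -104.7778 / 440.0000 = -0.238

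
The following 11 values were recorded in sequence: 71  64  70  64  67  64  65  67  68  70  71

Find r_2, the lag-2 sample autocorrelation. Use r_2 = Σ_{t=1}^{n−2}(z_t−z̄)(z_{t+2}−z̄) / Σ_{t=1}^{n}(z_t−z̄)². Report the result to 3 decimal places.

0.412

Mean z̄ = (71 + 64 + 70 + 64 + 67 + 64 + 65 + 67 + 68 + 70 + 71)/11 = 67.3636
Numerator Σ_{t=1}^{9}(z_t−z̄)(z_{t+2}−z̄) = 33.1901
Denominator Σ(z_t−z̄)² = 80.5455
r_2 = 33.1901 / 80.5455 = 0.412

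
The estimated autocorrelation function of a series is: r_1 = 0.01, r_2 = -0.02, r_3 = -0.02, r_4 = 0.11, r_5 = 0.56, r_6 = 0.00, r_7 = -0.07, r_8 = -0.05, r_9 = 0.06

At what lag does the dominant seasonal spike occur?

5

The largest autocorrelation is r_5 = 0.56; the remaining lags stay at or below 0.11.
The dominant spike at lag 5 indicates a seasonal period of 5.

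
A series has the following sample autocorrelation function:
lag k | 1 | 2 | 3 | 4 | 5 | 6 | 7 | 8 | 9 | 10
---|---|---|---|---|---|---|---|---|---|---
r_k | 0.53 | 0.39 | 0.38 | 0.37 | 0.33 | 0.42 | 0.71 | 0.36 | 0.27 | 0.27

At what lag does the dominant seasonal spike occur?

7

The largest autocorrelation is r_7 = 0.71; the remaining lags stay at or below 0.53. The elevated value at lag 1 (0.53), dropping to 0.39 at lag 2, reflects decaying short-term dependence rather than seasonality.
The dominant spike at lag 7 indicates a seasonal period of 7.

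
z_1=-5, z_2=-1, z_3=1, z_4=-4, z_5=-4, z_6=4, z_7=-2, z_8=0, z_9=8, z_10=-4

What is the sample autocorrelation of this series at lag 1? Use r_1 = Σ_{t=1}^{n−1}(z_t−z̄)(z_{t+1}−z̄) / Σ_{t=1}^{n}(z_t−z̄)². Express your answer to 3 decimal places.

-0.254

Mean z̄ = (-5 − 1 + 1 − 4 − 4 + 4 − 2 + 0 + 8 − 4)/10 = -0.7000
Numerator Σ_{t=1}^{9}(z_t−z̄)(z_{t+1}−z̄) = -39.0900
Denominator Σ(z_t−z̄)² = 154.1000
r_1 = -39.0900 / 154.1000 = -0.254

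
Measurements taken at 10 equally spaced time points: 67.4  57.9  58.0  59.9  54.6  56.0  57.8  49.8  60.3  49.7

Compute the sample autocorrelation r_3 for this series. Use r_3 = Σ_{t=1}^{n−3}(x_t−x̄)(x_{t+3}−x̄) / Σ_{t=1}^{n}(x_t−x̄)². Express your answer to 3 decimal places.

Mean x̄ = (67.4 + 57.9 + 58.0 + 59.9 + 54.6 + 56.0 + 57.8 + 49.8 + 60.3 + 49.7)/10 = 57.1400
Numerator Σ_{t=1}^{7}(x_t−x̄)(x_{t+3}−x̄) = 37.3592
Denominator Σ(x_t−x̄)² = 241.6040
r_3 = 37.3592 / 241.6040 = 0.155

0.155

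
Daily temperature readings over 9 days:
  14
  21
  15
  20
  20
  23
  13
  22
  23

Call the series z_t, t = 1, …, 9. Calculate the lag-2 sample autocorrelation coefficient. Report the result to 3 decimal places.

0.032

Mean z̄ = (14 + 21 + 15 + 20 + 20 + 23 + 13 + 22 + 23)/9 = 19.0000
Numerator Σ_{t=1}^{7}(z_t−z̄)(z_{t+2}−z̄) = 4.0000
Denominator Σ(z_t−z̄)² = 124.0000
r_2 = 4.0000 / 124.0000 = 0.032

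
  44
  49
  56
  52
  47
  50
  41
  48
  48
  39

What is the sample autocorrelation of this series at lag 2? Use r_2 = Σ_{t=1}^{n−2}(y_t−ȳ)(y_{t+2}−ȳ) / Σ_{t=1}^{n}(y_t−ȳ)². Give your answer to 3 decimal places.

Mean ȳ = (44 + 49 + 56 + 52 + 47 + 50 + 41 + 48 + 48 + 39)/10 = 47.4000
Numerator Σ_{t=1}^{8}(y_t−ȳ)(y_{t+2}−ȳ) = -18.1200
Denominator Σ(y_t−ȳ)² = 228.4000
r_2 = -18.1200 / 228.4000 = -0.079

-0.079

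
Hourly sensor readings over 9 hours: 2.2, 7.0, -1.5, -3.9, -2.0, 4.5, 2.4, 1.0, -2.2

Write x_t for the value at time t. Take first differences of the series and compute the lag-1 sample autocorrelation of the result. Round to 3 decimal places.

First differences Δx: 4.8, -8.5, -2.4, 1.9, 6.5, -2.1, -1.4, -3.2
Mean of differences = -0.5500
Numerator Σ(Δx_t−Δx̄)(Δx_{t+1}−Δx̄) = -22.4425
Denominator Σ(Δx_t−Δx̄)² = 161.1000
r_1(Δx) = -22.4425 / 161.1000 = -0.139

-0.139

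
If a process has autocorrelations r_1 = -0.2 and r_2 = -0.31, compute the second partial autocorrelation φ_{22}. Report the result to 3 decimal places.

φ_{22} = (r_2 − r_1²) / (1 − r_1²)
r_1² = (-0.2)² = 0.04
Numerator = -0.31 − 0.0400 = -0.3500; denominator = 1 − 0.0400 = 0.9600
φ_{22} = -0.3500 / 0.9600 = -0.365

-0.365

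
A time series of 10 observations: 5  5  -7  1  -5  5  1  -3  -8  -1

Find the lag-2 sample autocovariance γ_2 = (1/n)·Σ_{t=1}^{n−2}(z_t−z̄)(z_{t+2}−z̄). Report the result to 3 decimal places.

-2.158

Mean z̄ = (5 + 5 − 7 + 1 − 5 + 5 + 1 − 3 − 8 − 1)/10 = -0.7000
Σ_{t=1}^{8}(z_t−z̄)(z_{t+2}−z̄) = -21.5800
γ_2 = -21.5800 / 10 = -2.158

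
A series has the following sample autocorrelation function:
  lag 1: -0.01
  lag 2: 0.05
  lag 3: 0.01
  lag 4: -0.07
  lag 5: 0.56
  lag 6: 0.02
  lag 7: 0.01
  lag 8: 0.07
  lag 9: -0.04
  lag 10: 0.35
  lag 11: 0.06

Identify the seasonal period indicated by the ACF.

5

The largest autocorrelation is r_5 = 0.56, with a weaker echo at lag 10 (0.35); the remaining lags stay at or below 0.07.
The dominant spike at lag 5 indicates a seasonal period of 5.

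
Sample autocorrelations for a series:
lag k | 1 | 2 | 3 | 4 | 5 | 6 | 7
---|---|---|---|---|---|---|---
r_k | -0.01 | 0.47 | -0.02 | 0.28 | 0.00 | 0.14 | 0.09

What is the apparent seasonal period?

The largest autocorrelation is r_2 = 0.47, with a weaker echo at lag 4 (0.28); the remaining lags stay at or below 0.14.
The dominant spike at lag 2 indicates a seasonal period of 2.

2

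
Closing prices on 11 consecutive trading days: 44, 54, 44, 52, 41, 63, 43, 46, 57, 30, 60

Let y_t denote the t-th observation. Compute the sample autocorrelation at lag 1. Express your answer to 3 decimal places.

Mean ȳ = (44 + 54 + 44 + 52 + 41 + 63 + 43 + 46 + 57 + 30 + 60)/11 = 48.5455
Numerator Σ_{t=1}^{10}(y_t−ȳ)(y_{t+1}−ȳ) = -657.2066
Denominator Σ(y_t−ȳ)² = 932.7273
r_1 = -657.2066 / 932.7273 = -0.705

-0.705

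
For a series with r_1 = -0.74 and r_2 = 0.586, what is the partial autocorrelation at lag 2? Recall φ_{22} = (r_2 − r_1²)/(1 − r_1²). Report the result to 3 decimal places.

φ_{22} = (r_2 − r_1²) / (1 − r_1²)
r_1² = (-0.74)² = 0.5476
Numerator = 0.586 − 0.5476 = 0.0384; denominator = 1 − 0.5476 = 0.4524
φ_{22} = 0.0384 / 0.4524 = 0.085

0.085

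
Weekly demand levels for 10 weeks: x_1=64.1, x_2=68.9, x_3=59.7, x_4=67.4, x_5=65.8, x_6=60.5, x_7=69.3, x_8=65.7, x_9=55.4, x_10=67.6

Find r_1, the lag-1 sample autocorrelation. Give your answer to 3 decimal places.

-0.491

Mean x̄ = (64.1 + 68.9 + 59.7 + 67.4 + 65.8 + 60.5 + 69.3 + 65.7 + 55.4 + 67.6)/10 = 64.4400
Numerator Σ_{t=1}^{9}(x_t−x̄)(x_{t+1}−x̄) = -91.0016
Denominator Σ(x_t−x̄)² = 185.5240
r_1 = -91.0016 / 185.5240 = -0.491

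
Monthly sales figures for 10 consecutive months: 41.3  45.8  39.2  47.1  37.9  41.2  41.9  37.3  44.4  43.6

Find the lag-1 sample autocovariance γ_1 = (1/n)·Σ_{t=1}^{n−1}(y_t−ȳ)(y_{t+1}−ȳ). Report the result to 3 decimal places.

Mean ȳ = (41.3 + 45.8 + 39.2 + 47.1 + 37.9 + 41.2 + 41.9 + 37.3 + 44.4 + 43.6)/10 = 41.9700
Σ_{t=1}^{9}(y_t−ȳ)(y_{t+1}−ȳ) = -52.1369
γ_1 = -52.1369 / 10 = -5.214

-5.214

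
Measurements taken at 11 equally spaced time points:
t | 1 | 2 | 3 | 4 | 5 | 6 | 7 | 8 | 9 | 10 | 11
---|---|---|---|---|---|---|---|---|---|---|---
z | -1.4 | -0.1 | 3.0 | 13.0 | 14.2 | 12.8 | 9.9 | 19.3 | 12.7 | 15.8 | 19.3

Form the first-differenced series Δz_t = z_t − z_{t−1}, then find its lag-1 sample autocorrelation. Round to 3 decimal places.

First differences Δz: 1.3, 3.1, 10.0, 1.2, -1.4, -2.9, 9.4, -6.6, 3.1, 3.5
Mean of differences = 2.0700
Numerator Σ(Δz_t−Δz̄)(Δz_{t+1}−Δz̄) = -86.6979
Denominator Σ(Δz_t−Δz̄)² = 234.0410
r_1(Δz) = -86.6979 / 234.0410 = -0.370

-0.370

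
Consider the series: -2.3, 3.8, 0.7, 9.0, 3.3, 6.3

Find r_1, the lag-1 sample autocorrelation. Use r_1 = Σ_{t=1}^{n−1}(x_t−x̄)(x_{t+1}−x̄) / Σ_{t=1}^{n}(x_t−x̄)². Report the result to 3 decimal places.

-0.245

Mean x̄ = (-2.3 + 3.8 + 0.7 + 9.0 + 3.3 + 6.3)/6 = 3.4667
Σ(x_t−x̄)(x_{t+1}−x̄) = (-1.9222) + (-0.9222) + (-15.3089) + (-0.9222) + (-0.4722) = -19.5478
Denominator Σ(x_t−x̄)² = 79.6933
r_1 = -19.5478 / 79.6933 = -0.245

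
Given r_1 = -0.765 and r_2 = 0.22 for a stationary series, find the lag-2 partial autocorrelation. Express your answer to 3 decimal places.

-0.881

φ_{22} = (r_2 − r_1²) / (1 − r_1²)
r_1² = (-0.765)² = 0.585225
Numerator = 0.22 − 0.5852 = -0.3652; denominator = 1 − 0.5852 = 0.4148
φ_{22} = -0.3652 / 0.4148 = -0.881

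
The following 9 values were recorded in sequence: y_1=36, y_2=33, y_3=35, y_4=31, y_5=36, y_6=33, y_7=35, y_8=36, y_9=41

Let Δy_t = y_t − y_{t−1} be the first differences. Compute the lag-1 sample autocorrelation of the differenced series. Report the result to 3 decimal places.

-0.559

First differences Δy: -3, 2, -4, 5, -3, 2, 1, 5
Mean of differences = 0.6250
Numerator Σ(Δy_t−Δȳ)(Δy_{t+1}−Δȳ) = -50.2656
Denominator Σ(Δy_t−Δȳ)² = 89.8750
r_1(Δy) = -50.2656 / 89.8750 = -0.559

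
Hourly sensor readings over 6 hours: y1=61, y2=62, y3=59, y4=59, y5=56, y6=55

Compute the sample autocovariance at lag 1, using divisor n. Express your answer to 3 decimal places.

2.981

Mean ȳ = (61 + 62 + 59 + 59 + 56 + 55)/6 = 58.6667
Σ_{t=1}^{5}(y_t−ȳ)(y_{t+1}−ȳ) = 17.8889
γ_1 = 17.8889 / 6 = 2.981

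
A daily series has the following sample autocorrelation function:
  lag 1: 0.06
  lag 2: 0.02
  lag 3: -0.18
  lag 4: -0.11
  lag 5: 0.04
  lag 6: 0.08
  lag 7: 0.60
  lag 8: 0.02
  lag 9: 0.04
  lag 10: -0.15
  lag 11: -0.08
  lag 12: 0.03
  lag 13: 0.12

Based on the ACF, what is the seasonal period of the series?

The largest autocorrelation is r_7 = 0.60; the remaining lags stay at or below 0.12.
The dominant spike at lag 7 indicates a seasonal period of 7.

7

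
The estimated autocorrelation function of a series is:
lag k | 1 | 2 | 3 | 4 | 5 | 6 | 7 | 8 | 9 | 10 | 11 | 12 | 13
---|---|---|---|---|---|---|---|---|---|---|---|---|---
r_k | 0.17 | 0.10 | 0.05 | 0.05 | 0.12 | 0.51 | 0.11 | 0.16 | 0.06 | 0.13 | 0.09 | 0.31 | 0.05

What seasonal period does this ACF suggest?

The largest autocorrelation is r_6 = 0.51, with a weaker echo at lag 12 (0.31); the remaining lags stay at or below 0.17.
The dominant spike at lag 6 indicates a seasonal period of 6.

6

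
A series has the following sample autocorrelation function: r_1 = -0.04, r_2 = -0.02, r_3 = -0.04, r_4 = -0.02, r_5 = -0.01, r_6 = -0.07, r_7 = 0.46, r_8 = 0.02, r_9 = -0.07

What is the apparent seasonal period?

The largest autocorrelation is r_7 = 0.46; the remaining lags stay at or below 0.02.
The dominant spike at lag 7 indicates a seasonal period of 7.

7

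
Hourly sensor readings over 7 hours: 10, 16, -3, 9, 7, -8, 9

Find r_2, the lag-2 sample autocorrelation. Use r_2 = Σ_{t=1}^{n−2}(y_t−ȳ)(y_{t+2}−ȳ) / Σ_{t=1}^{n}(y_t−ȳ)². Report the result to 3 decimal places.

Mean ȳ = (10 + 16 − 3 + 9 + 7 − 8 + 9)/7 = 5.7143
Deviations from mean: 4.2857, 10.2857, -8.7143, 3.2857, 1.2857, -13.7143, 3.2857
Σ(y_t−ȳ)(y_{t+2}−ȳ) = (-37.3469) + (33.7959) + (-11.2041) + (-45.0612) + (4.2245) = -55.5918
Denominator Σ(y_t−ȳ)² = 411.4286
r_2 = -55.5918 / 411.4286 = -0.135

-0.135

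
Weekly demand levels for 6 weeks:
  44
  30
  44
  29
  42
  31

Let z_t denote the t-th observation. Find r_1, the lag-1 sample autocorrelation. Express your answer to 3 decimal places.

Mean z̄ = (44 + 30 + 44 + 29 + 42 + 31)/6 = 36.6667
Deviations from mean: 7.3333, -6.6667, 7.3333, -7.6667, 5.3333, -5.6667
Σ(z_t−z̄)(z_{t+1}−z̄) = (-48.8889) + (-48.8889) + (-56.2222) + (-40.8889) + (-30.2222) = -225.1111
Denominator Σ(z_t−z̄)² = 271.3333
r_1 = -225.1111 / 271.3333 = -0.830

-0.830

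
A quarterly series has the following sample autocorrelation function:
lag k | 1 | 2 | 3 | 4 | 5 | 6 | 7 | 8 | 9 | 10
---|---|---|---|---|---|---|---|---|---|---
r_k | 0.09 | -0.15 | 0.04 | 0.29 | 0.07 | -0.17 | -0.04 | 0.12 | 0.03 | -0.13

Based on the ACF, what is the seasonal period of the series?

The largest autocorrelation is r_4 = 0.29; the remaining lags stay at or below 0.12.
The dominant spike at lag 4 indicates a seasonal period of 4.

4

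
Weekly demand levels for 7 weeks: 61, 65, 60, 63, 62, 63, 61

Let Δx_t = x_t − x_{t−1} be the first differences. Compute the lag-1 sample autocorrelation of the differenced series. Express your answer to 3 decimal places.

-0.732

First differences Δx: 4, -5, 3, -1, 1, -2
Mean of differences = 0.0000
Numerator Σ(Δx_t−Δx̄)(Δx_{t+1}−Δx̄) = -41.0000
Denominator Σ(Δx_t−Δx̄)² = 56.0000
r_1(Δx) = -41.0000 / 56.0000 = -0.732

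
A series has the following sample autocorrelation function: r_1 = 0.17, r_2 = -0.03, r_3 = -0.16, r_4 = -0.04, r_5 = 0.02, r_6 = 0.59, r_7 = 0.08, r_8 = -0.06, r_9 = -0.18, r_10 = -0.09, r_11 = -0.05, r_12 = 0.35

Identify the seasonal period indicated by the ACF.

The largest autocorrelation is r_6 = 0.59, with a weaker echo at lag 12 (0.35); the remaining lags stay at or below 0.17.
The dominant spike at lag 6 indicates a seasonal period of 6.

6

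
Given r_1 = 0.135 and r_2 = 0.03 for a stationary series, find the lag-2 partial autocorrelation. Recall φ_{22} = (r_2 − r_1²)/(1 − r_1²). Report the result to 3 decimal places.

φ_{22} = (r_2 − r_1²) / (1 − r_1²)
r_1² = (0.135)² = 0.018225
Numerator = 0.03 − 0.0182 = 0.0118; denominator = 1 − 0.0182 = 0.9818
φ_{22} = 0.0118 / 0.9818 = 0.012

0.012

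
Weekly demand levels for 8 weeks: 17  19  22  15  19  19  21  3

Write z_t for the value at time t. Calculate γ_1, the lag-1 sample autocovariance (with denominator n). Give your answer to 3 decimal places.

-5.799

Mean z̄ = (17 + 19 + 22 + 15 + 19 + 19 + 21 + 3)/8 = 16.8750
Σ_{t=1}^{7}(z_t−z̄)(z_{t+1}−z̄) = -46.3906
γ_1 = -46.3906 / 8 = -5.799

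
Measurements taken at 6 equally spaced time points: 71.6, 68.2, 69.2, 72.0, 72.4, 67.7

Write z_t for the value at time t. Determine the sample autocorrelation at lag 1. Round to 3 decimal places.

-0.194

Mean z̄ = (71.6 + 68.2 + 69.2 + 72.0 + 72.4 + 67.7)/6 = 70.1833
Deviations from mean: 1.4167, -1.9833, -0.9833, 1.8167, 2.2167, -2.4833
Σ(z_t−z̄)(z_{t+1}−z̄) = (-2.8097) + (1.9503) + (-1.7864) + (4.0269) + (-5.5047) = -4.1236
Denominator Σ(z_t−z̄)² = 21.2883
r_1 = -4.1236 / 21.2883 = -0.194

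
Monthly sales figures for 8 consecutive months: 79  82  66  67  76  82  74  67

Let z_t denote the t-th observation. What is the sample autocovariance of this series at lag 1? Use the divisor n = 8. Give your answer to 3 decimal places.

4.201

Mean z̄ = (79 + 82 + 66 + 67 + 76 + 82 + 74 + 67)/8 = 74.1250
Deviations: 4.8750, 7.8750, -8.1250, -7.1250, 1.8750, 7.8750, -0.1250, -7.1250
Σ_{t=1}^{7}(z_t−z̄)(z_{t+1}−z̄) = 33.6094
γ_1 = 33.6094 / 8 = 4.201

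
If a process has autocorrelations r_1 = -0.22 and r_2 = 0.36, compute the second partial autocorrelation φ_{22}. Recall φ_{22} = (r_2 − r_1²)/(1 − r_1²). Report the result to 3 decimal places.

0.327

φ_{22} = (r_2 − r_1²) / (1 − r_1²)
r_1² = (-0.22)² = 0.0484
Numerator = 0.36 − 0.0484 = 0.3116; denominator = 1 − 0.0484 = 0.9516
φ_{22} = 0.3116 / 0.9516 = 0.327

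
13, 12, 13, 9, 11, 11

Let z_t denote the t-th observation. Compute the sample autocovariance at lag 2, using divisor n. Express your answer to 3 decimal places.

Mean z̄ = (13 + 12 + 13 + 9 + 11 + 11)/6 = 11.5000
Σ_{t=1}^{4}(z_t−z̄)(z_{t+2}−z̄) = 1.5000
γ_2 = 1.5000 / 6 = 0.250

0.250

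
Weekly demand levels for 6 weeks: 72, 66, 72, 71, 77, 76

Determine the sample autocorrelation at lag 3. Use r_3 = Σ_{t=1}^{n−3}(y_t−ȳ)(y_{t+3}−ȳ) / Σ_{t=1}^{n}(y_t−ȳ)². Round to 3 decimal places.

Mean ȳ = (72 + 66 + 72 + 71 + 77 + 76)/6 = 72.3333
Deviations from mean: -0.3333, -6.3333, -0.3333, -1.3333, 4.6667, 3.6667
Σ(y_t−ȳ)(y_{t+3}−ȳ) = (0.4444) + (-29.5556) + (-1.2222) = -30.3333
Denominator Σ(y_t−ȳ)² = 77.3333
r_3 = -30.3333 / 77.3333 = -0.392

-0.392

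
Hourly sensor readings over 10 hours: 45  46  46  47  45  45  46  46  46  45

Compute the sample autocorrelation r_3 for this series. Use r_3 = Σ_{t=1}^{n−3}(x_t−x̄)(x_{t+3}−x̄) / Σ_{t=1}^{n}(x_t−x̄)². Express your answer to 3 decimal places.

Mean x̄ = (45 + 46 + 46 + 47 + 45 + 45 + 46 + 46 + 46 + 45)/10 = 45.7000
Σ(x_t−x̄)(x_{t+3}−x̄) = (-0.9100) + (-0.2100) + (-0.2100) + (0.3900) + (-0.2100) + (-0.2100) + (-0.2100) = -1.5700
Denominator Σ(x_t−x̄)² = 4.1000
r_3 = -1.5700 / 4.1000 = -0.383

-0.383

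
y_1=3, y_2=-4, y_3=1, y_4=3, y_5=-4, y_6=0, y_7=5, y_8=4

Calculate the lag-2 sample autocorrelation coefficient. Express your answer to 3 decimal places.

Mean ȳ = (3 − 4 + 1 + 3 − 4 + 0 + 5 + 4)/8 = 1.0000
Deviations from mean: 2.0000, -5.0000, 0.0000, 2.0000, -5.0000, -1.0000, 4.0000, 3.0000
Σ(y_t−ȳ)(y_{t+2}−ȳ) = (0.0000) + (-10.0000) + (0.0000) + (-2.0000) + (-20.0000) + (-3.0000) = -35.0000
Denominator Σ(y_t−ȳ)² = 84.0000
r_2 = -35.0000 / 84.0000 = -0.417

-0.417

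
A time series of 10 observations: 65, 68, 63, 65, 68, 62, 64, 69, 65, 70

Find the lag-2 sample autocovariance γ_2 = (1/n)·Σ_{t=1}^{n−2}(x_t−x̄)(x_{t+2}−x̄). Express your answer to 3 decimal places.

-0.352

Mean x̄ = (65 + 68 + 63 + 65 + 68 + 62 + 64 + 69 + 65 + 70)/10 = 65.9000
Σ_{t=1}^{8}(x_t−x̄)(x_{t+2}−x̄) = -3.5200
γ_2 = -3.5200 / 10 = -0.352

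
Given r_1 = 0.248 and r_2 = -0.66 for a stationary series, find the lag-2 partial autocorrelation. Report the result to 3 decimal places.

φ_{22} = (r_2 − r_1²) / (1 − r_1²)
r_1² = (0.248)² = 0.061504
Numerator = -0.66 − 0.0615 = -0.7215; denominator = 1 − 0.0615 = 0.9385
φ_{22} = -0.7215 / 0.9385 = -0.769

-0.769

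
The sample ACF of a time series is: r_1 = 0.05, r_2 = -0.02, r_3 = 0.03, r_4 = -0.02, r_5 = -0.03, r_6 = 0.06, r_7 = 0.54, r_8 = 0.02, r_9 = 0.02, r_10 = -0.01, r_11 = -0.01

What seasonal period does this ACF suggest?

The largest autocorrelation is r_7 = 0.54; the remaining lags stay at or below 0.06.
The dominant spike at lag 7 indicates a seasonal period of 7.

7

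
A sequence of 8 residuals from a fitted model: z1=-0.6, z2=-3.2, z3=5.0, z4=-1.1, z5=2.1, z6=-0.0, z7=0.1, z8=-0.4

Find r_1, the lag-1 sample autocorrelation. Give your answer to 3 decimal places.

-0.554

Mean z̄ = (-0.6 − 3.2 + 5.0 − 1.1 + 2.1 − 0.0 + 0.1 − 0.4)/8 = 0.2375
Σ(z_t−z̄)(z_{t+1}−z̄) = (2.8789) + (-16.3711) + (-6.3698) + (-2.4911) + (-0.4423) + (0.0327) + (0.0877) = -22.6752
Denominator Σ(z_t−z̄)² = 40.9388
r_1 = -22.6752 / 40.9388 = -0.554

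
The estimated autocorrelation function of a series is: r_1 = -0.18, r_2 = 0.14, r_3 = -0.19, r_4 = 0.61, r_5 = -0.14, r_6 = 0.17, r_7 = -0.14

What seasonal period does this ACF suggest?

The largest autocorrelation is r_4 = 0.61; the remaining lags stay at or below 0.17.
The dominant spike at lag 4 indicates a seasonal period of 4.

4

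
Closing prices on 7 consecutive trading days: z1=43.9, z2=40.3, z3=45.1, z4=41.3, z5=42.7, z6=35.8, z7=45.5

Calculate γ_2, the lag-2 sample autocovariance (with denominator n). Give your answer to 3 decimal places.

2.251

Mean z̄ = (43.9 + 40.3 + 45.1 + 41.3 + 42.7 + 35.8 + 45.5)/7 = 42.0857
Deviations: 1.8143, -1.7857, 3.0143, -0.7857, 0.6143, -6.2857, 3.4143
Σ_{t=1}^{5}(z_t−z̄)(z_{t+2}−z̄) = 15.7596
γ_2 = 15.7596 / 7 = 2.251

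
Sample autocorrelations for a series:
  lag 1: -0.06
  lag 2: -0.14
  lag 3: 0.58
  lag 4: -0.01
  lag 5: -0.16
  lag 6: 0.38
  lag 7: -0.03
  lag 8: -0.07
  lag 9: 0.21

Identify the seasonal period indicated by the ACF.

The largest autocorrelation is r_3 = 0.58, with weaker echoes at lags 6 (0.38) and 9 (0.21); the remaining lags stay at or below -0.01.
The dominant spike at lag 3 indicates a seasonal period of 3.

3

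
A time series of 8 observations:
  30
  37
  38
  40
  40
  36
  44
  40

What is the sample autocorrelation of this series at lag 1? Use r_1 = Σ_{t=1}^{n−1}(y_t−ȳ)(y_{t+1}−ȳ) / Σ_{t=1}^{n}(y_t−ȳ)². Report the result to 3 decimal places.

0.061

Mean ȳ = (30 + 37 + 38 + 40 + 40 + 36 + 44 + 40)/8 = 38.1250
Deviations from mean: -8.1250, -1.1250, -0.1250, 1.8750, 1.8750, -2.1250, 5.8750, 1.8750
Numerator Σ_{t=1}^{7}(y_t−ȳ)(y_{t+1}−ȳ) = 7.1094
Denominator Σ(y_t−ȳ)² = 116.8750
r_1 = 7.1094 / 116.8750 = 0.061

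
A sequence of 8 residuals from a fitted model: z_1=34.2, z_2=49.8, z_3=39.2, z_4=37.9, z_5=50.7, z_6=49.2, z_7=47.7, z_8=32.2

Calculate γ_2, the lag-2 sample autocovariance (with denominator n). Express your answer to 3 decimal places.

Mean z̄ = (34.2 + 49.8 + 39.2 + 37.9 + 50.7 + 49.2 + 47.7 + 32.2)/8 = 42.6125
Deviations: -8.4125, 7.1875, -3.4125, -4.7125, 8.0875, 6.5875, 5.0875, -10.4125
Σ_{t=1}^{6}(z_t−z̄)(z_{t+2}−z̄) = -91.2528
γ_2 = -91.2528 / 8 = -11.407

-11.407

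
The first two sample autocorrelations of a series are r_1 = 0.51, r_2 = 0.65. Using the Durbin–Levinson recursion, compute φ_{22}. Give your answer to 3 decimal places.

φ_{22} = (r_2 − r_1²) / (1 − r_1²)
r_1² = (0.51)² = 0.2601
Numerator = 0.65 − 0.2601 = 0.3899; denominator = 1 − 0.2601 = 0.7399
φ_{22} = 0.3899 / 0.7399 = 0.527

0.527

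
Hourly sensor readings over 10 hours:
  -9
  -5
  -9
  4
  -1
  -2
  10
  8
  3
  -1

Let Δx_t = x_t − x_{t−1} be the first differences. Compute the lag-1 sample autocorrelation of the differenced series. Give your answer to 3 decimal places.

-0.347

First differences Δx: 4, -4, 13, -5, -1, 12, -2, -5, -4
Mean of differences = 0.8889
Numerator Σ(Δx_t−Δx̄)(Δx_{t+1}−Δx̄) = -141.9012
Denominator Σ(Δx_t−Δx̄)² = 408.8889
r_1(Δx) = -141.9012 / 408.8889 = -0.347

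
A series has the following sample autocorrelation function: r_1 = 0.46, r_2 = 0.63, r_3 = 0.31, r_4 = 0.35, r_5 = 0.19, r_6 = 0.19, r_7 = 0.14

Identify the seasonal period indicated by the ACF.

2

The largest autocorrelation is r_2 = 0.63; the remaining lags stay at or below 0.46.
The dominant spike at lag 2 indicates a seasonal period of 2.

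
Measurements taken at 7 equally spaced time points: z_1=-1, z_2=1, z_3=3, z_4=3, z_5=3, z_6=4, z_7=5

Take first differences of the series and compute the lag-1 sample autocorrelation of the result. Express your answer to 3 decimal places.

0.250

First differences Δz: 2, 2, 0, 0, 1, 1
Mean of differences = 1.0000
Numerator Σ(Δz_t−Δz̄)(Δz_{t+1}−Δz̄) = 1.0000
Denominator Σ(Δz_t−Δz̄)² = 4.0000
r_1(Δz) = 1.0000 / 4.0000 = 0.250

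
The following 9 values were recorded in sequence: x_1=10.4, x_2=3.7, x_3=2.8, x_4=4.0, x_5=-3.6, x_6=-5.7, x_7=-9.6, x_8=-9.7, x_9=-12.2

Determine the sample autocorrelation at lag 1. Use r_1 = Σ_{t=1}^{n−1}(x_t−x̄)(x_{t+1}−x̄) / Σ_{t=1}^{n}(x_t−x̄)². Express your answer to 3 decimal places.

0.596

Mean x̄ = (10.4 + 3.7 + 2.8 + 4.0 − 3.6 − 5.7 − 9.6 − 9.7 − 12.2)/9 = -2.2111
Numerator Σ_{t=1}^{8}(x_t−x̄)(x_{t+1}−x̄) = 287.4299
Denominator Σ(x_t−x̄)² = 482.2289
r_1 = 287.4299 / 482.2289 = 0.596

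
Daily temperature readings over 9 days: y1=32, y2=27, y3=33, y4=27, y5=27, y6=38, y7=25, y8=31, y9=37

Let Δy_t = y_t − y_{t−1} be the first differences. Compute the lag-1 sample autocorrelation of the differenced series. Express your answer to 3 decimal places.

-0.557

First differences Δy: -5, 6, -6, 0, 11, -13, 6, 6
Mean of differences = 0.6250
Numerator Σ(Δy_t−Δȳ)(Δy_{t+1}−Δȳ) = -253.8906
Denominator Σ(Δy_t−Δȳ)² = 455.8750
r_1(Δy) = -253.8906 / 455.8750 = -0.557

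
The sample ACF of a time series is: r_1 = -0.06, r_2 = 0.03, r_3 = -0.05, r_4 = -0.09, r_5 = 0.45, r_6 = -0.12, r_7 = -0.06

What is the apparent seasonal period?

The largest autocorrelation is r_5 = 0.45; the remaining lags stay at or below 0.03.
The dominant spike at lag 5 indicates a seasonal period of 5.

5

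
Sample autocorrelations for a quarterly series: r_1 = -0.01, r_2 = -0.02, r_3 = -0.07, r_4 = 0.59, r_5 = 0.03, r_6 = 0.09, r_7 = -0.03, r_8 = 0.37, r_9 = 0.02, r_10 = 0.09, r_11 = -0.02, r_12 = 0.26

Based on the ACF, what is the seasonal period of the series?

4

The largest autocorrelation is r_4 = 0.59, with weaker echoes at lags 8 (0.37) and 12 (0.26); the remaining lags stay at or below 0.09.
The dominant spike at lag 4 indicates a seasonal period of 4.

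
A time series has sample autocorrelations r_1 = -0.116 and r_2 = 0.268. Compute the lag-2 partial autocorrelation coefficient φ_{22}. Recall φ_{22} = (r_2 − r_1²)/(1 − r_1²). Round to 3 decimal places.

0.258

φ_{22} = (r_2 − r_1²) / (1 − r_1²)
r_1² = (-0.116)² = 0.013456
Numerator = 0.268 − 0.0135 = 0.2545; denominator = 1 − 0.0135 = 0.9865
φ_{22} = 0.2545 / 0.9865 = 0.258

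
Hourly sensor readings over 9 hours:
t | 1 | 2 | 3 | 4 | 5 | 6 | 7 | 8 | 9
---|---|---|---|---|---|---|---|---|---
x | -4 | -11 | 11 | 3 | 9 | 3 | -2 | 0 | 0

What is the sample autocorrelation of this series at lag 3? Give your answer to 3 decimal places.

Mean x̄ = (-4 − 11 + 11 + 3 + 9 + 3 − 2 + 0 + 0)/9 = 1.0000
Numerator Σ_{t=1}^{6}(x_t−x̄)(x_{t+3}−x̄) = -102.0000
Denominator Σ(x_t−x̄)² = 352.0000
r_3 = -102.0000 / 352.0000 = -0.290

-0.290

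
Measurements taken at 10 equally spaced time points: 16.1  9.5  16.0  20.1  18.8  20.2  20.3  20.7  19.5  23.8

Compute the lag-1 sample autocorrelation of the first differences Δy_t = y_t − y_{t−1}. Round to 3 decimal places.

First differences Δy: -6.6, 6.5, 4.1, -1.3, 1.4, 0.1, 0.4, -1.2, 4.3
Mean of differences = 0.8556
Numerator Σ(Δy_t−Δȳ)(Δy_{t+1}−Δȳ) = -38.1475
Denominator Σ(Δy_t−Δȳ)² = 119.7822
r_1(Δy) = -38.1475 / 119.7822 = -0.318

-0.318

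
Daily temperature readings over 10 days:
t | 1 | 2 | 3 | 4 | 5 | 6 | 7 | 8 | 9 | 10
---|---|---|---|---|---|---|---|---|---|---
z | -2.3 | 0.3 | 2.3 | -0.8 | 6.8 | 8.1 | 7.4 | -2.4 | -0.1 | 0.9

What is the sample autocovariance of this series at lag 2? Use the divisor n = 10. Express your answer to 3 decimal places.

-1.978

Mean z̄ = (-2.3 + 0.3 + 2.3 − 0.8 + 6.8 + 8.1 + 7.4 − 2.4 − 0.1 + 0.9)/10 = 2.0200
Σ_{t=1}^{8}(z_t−z̄)(z_{t+2}−z̄) = -19.7788
γ_2 = -19.7788 / 10 = -1.978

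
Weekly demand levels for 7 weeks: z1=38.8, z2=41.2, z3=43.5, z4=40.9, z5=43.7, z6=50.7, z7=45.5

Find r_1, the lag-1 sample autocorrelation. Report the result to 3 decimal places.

0.291

Mean z̄ = (38.8 + 41.2 + 43.5 + 40.9 + 43.7 + 50.7 + 45.5)/7 = 43.4714
Deviations from mean: -4.6714, -2.2714, 0.0286, -2.5714, 0.2286, 7.2286, 2.0286
Numerator Σ_{t=1}^{6}(z_t−z̄)(z_{t+1}−z̄) = 26.2006
Denominator Σ(z_t−z̄)² = 90.0143
r_1 = 26.2006 / 90.0143 = 0.291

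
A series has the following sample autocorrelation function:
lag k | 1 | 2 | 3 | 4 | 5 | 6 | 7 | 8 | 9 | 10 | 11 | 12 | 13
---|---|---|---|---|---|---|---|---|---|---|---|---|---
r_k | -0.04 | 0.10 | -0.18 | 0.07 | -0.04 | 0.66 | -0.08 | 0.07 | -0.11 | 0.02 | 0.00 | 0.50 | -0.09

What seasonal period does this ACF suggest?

The largest autocorrelation is r_6 = 0.66, with a weaker echo at lag 12 (0.50); the remaining lags stay at or below 0.10.
The dominant spike at lag 6 indicates a seasonal period of 6.

6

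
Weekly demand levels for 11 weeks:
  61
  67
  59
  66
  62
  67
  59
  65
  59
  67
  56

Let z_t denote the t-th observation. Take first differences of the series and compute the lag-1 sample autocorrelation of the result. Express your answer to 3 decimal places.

First differences Δz: 6, -8, 7, -4, 5, -8, 6, -6, 8, -11
Mean of differences = -0.5000
Numerator Σ(Δz_t−Δz̄)(Δz_{t+1}−Δz̄) = -412.2500
Denominator Σ(Δz_t−Δz̄)² = 508.5000
r_1(Δz) = -412.2500 / 508.5000 = -0.811

-0.811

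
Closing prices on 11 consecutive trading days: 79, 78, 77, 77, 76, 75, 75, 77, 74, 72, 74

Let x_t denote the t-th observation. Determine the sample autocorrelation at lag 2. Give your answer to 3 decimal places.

0.114

Mean x̄ = (79 + 78 + 77 + 77 + 76 + 75 + 75 + 77 + 74 + 72 + 74)/11 = 75.8182
Numerator Σ_{t=1}^{9}(x_t−x̄)(x_{t+2}−x̄) = 4.7521
Denominator Σ(x_t−x̄)² = 41.6364
r_2 = 4.7521 / 41.6364 = 0.114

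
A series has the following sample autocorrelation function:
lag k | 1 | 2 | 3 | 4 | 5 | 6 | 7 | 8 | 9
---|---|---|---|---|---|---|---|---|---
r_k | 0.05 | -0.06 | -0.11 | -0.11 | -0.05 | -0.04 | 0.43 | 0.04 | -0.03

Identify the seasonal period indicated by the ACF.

7

The largest autocorrelation is r_7 = 0.43; the remaining lags stay at or below 0.05.
The dominant spike at lag 7 indicates a seasonal period of 7.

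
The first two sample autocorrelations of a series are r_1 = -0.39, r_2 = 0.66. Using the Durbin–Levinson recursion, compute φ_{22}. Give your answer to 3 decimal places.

φ_{22} = (r_2 − r_1²) / (1 − r_1²)
r_1² = (-0.39)² = 0.1521
Numerator = 0.66 − 0.1521 = 0.5079; denominator = 1 − 0.1521 = 0.8479
φ_{22} = 0.5079 / 0.8479 = 0.599

0.599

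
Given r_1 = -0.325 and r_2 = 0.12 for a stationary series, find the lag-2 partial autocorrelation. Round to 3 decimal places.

0.016

φ_{22} = (r_2 − r_1²) / (1 − r_1²)
r_1² = (-0.325)² = 0.105625
Numerator = 0.12 − 0.1056 = 0.0144; denominator = 1 − 0.1056 = 0.8944
φ_{22} = 0.0144 / 0.8944 = 0.016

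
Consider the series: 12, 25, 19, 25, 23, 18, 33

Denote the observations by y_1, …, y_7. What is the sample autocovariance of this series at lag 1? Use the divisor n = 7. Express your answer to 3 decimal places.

Mean ȳ = (12 + 25 + 19 + 25 + 23 + 18 + 33)/7 = 22.1429
Σ_{t=1}^{6}(y_t−ȳ)(y_{t+1}−ȳ) = -93.0204
γ_1 = -93.0204 / 7 = -13.289

-13.289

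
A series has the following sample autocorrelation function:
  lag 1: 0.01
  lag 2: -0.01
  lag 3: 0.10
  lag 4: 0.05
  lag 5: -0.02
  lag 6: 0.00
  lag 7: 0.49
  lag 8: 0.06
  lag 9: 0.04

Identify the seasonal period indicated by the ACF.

The largest autocorrelation is r_7 = 0.49; the remaining lags stay at or below 0.10.
The dominant spike at lag 7 indicates a seasonal period of 7.

7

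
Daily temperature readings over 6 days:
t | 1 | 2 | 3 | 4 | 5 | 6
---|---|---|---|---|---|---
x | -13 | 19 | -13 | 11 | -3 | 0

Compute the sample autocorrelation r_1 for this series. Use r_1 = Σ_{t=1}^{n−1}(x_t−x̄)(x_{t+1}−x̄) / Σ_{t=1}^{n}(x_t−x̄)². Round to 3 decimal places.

-0.811

Mean x̄ = (-13 + 19 − 13 + 11 − 3 + 0)/6 = 0.1667
Σ(x_t−x̄)(x_{t+1}−x̄) = (-247.9722) + (-247.9722) + (-142.6389) + (-34.3056) + (0.5278) = -672.3611
Denominator Σ(x_t−x̄)² = 828.8333
r_1 = -672.3611 / 828.8333 = -0.811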